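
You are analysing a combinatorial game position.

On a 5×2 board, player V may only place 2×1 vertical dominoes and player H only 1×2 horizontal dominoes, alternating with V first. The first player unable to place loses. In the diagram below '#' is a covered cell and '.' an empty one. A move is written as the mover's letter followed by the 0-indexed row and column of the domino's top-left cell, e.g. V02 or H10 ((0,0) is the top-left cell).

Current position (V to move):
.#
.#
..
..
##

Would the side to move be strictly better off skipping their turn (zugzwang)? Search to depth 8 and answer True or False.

zugzwang(.#/.#/../../##, V) = False

p1 V@[.#/.#/../../##]: V00[##/##/../../##]-1 V10[.#/##/#./../##]-1 V20[.#/.#/#./#./##]+1* V21[.#/.#/.#/.#/##]+1
p2 H@[.#/.#/#./#./##] terminal -1; root [.#/.#/../../##] d8
if V skipped the turn, H would face:
~ p1 H@[.#/.#/../../##]: H20[.#/.#/##/../##]+1* H30[.#/.#/../##/##]-1
~ p2 V@[.#/.#/##/../##]: V00[##/##/##/../##]-1*
~ p3 H@[##/##/##/../##]: H30[##/##/##/##/##]+1*
~ p4 V@[##/##/##/##/##] terminal -1; root [.#/.#/../../##] d8
compare (V): move=+1 vs pass=-1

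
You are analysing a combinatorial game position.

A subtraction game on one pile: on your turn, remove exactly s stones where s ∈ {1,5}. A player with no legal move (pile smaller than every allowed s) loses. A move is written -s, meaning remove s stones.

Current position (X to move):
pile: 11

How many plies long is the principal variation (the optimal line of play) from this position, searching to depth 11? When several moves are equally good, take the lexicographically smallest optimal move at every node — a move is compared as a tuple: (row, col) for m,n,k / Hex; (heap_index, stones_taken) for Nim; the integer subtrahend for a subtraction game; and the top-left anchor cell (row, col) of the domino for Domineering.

[11] X move#1: -1:+1/10*, -5:+1/6
[10] O move#2: -1:-1/9*, -5:-1/5
[9] X move#3: -1:+1/8*, -5:+1/4
[8] O move#4: -1:-1/7*, -5:-1/3
[7] X move#5: -1:+1/6*, -5:+1/2
[6] O move#6: -1:-1/5*, -5:-1/1
[5] X move#7: -1:+1/4*, -5:+1/0
[4] O move#8: -1:-1/3*
[3] X move#9: -1:+1/2*
[2] O move#10: -1:-1/1*
[1] X move#11: -1:+1/0*
[0] end (terminal -1, O#12); searched 11 to 11

PV length from [11]: 11 plies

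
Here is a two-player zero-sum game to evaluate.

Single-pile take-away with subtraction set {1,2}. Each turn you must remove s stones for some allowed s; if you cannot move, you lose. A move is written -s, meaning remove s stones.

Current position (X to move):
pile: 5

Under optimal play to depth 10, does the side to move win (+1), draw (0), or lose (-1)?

ply 1, X at 5 | -1=-1→4; -2=+1→3*
ply 2, O at 3 | -1=-1→2*; -2=-1→1
ply 3, X at 2 | -1=-1→1; -2=+1→0*
ply 4: 0 is terminal -1 (O); from 5 depth 10

value(5, X) = +1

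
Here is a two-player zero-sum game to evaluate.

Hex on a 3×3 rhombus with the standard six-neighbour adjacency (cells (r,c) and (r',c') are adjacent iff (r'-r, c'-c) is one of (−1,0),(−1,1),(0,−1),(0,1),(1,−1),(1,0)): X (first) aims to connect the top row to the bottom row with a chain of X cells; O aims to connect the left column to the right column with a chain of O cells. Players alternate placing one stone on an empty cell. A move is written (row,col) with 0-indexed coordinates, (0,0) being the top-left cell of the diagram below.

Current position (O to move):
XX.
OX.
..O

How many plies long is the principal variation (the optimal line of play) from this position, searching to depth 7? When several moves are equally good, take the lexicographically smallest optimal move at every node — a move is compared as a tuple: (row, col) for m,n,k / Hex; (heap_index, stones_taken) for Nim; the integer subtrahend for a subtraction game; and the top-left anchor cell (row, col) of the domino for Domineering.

PV length from [XX./OX./..O]: 4 plies

p1 O@[XX./OX./..O]: (0,2)[XXO/OX./..O]-1* (1,2)[XX./OXO/..O]-1 (2,0)[XX./OX./O.O]-1 (2,1)[XX./OX./.OO]-1
p2 X@[XXO/OX./..O]: (1,2)[XXO/OXX/..O]+1* (2,0)[XXO/OX./X.O]+1 (2,1)[XXO/OX./.XO]+1
p3 O@[XXO/OXX/..O]: (2,0)[XXO/OXX/O.O]-1* (2,1)[XXO/OXX/.OO]-1
p4 X@[XXO/OXX/O.O]: (2,1)[XXO/OXX/OXO]+1*
p5 O@[XXO/OXX/OXO] terminal -1; root [XX./OX./..O] d7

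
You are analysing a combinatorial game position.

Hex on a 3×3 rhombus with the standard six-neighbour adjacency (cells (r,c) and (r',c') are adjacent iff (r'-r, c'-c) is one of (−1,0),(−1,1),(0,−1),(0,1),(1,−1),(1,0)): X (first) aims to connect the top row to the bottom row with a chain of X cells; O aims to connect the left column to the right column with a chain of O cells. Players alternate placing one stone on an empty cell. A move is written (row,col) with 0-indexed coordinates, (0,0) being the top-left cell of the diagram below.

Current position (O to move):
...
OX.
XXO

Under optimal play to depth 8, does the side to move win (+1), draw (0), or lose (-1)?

value(.../OX./XXO, O) = -1

p1 O@[.../OX./XXO]: (0,0)[O../OX./XXO]-1* (0,1)[.O./OX./XXO]-1 (0,2)[..O/OX./XXO]-1 (1,2)[.../OXO/XXO]-1
p2 X@[O../OX./XXO]: (0,1)[OX./OX./XXO]+1* (0,2)[O.X/OX./XXO]+1 (1,2)[O../OXX/XXO]+1
p3 O@[OX./OX./XXO] terminal -1; root [.../OX./XXO] d8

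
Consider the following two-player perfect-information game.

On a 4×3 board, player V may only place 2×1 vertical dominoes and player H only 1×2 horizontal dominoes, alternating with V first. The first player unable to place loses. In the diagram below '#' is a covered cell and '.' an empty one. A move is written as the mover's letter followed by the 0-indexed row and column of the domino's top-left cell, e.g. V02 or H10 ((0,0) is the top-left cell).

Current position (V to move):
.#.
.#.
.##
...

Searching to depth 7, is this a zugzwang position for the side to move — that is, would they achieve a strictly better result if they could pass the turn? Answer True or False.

zugzwang(.#./.#./.##/..., V) = False

[.#./.#./.##/...] V move#1: V00:+1/##./##./.##/...*, V02:+1/.##/.##/.##/..., V10:+1/.#./##./###/..., V20:+1/.#./.#./###/#..
[##./##./.##/...] H move#2: H30:-1/##./##./.##/##.*, H31:-1/##./##./.##/.##
[##./##./.##/##.] V move#3: V02:+1/###/###/.##/##.*
[###/###/.##/##.] end (terminal -1, H#4); searched .#./.#./.##/... to 7
suppose V passes — search the same position with H to move:
pass> [.#./.#./.##/...] H move#1: H30:-1/.#./.#./.##/##.*, H31:-1/.#./.#./.##/.##
pass> [.#./.#./.##/##.] V move#2: V00:+1/##./##./.##/##.*, V02:+1/.##/.##/.##/##., V10:+1/.#./##./###/##.
pass> [##./##./.##/##.] end (terminal -1, H#3); searched .#./.#./.##/... to 7
for V: play +1, pass +1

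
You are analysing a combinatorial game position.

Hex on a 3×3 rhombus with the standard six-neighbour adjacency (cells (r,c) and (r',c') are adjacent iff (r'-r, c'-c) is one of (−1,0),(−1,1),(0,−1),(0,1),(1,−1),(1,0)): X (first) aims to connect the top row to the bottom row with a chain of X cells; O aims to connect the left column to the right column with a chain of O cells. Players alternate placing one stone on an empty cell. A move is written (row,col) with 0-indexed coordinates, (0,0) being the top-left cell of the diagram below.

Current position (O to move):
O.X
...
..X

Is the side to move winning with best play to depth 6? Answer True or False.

O winning at [O.X/.../..X]: False

p1 O@[O.X/.../..X]: (0,1)[OOX/.../..X]-1* (1,0)[O.X/O../..X]-1 (1,1)[O.X/.O./..X]-1 (1,2)[O.X/..O/..X]-1 (2,0)[O.X/.../O.X]-1 (2,1)[O.X/.../.OX]-1
p2 X@[OOX/.../..X]: (1,0)[OOX/X../..X]+1* (1,1)[OOX/.X./..X]+1 (1,2)[OOX/..X/..X]+1 (2,0)[OOX/.../X.X]+1 (2,1)[OOX/.../.XX]+1
p3 O@[OOX/X../..X]: (1,1)[OOX/XO./..X]-1* (1,2)[OOX/X.O/..X]-1 (2,0)[OOX/X../O.X]-1 (2,1)[OOX/X../.OX]-1
p4 X@[OOX/XO./..X]: (1,2)[OOX/XOX/..X]+1* (2,0)[OOX/XO./X.X]-1 (2,1)[OOX/XO./.XX]-1
p5 O@[OOX/XOX/..X] terminal -1; root [O.X/.../..X] d6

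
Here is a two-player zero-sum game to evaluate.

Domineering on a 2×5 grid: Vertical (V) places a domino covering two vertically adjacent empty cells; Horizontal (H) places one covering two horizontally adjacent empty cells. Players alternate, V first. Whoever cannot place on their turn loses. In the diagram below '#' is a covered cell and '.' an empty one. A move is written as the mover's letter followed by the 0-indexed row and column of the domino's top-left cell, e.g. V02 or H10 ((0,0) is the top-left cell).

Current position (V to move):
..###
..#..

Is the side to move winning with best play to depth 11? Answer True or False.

ply 1, V at ..###/..#.. | V00=+1→#.###/#.#..*; V01=+1→.####/.##..
ply 2, H at #.###/#.#.. | H13=-1→#.###/#.###*
ply 3, V at #.###/#.### | V01=+1→#####/#####*
ply 4: #####/##### is terminal -1 (H); from ..###/..#.. depth 11

V winning at [..###/..#..]: True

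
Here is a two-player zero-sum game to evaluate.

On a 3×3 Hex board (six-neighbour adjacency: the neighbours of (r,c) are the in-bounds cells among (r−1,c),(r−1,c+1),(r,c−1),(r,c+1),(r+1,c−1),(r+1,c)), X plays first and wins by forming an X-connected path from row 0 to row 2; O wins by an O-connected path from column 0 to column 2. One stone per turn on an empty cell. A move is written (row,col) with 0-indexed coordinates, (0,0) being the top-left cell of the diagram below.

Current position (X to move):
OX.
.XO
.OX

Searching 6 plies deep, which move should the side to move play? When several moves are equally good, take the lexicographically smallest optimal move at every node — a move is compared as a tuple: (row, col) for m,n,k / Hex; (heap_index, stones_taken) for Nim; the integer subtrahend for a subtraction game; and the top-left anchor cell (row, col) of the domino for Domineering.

[OX./.XO/.OX] X move#1: (0,2):-1/OXX/.XO/.OX, (1,0):-1/OX./XXO/.OX, (2,0):+1/OX./.XO/XOX*
[OX./.XO/XOX] end (terminal -1, O#2); searched OX./.XO/.OX to 6

X's best at [OX./.XO/.OX]: (2,0)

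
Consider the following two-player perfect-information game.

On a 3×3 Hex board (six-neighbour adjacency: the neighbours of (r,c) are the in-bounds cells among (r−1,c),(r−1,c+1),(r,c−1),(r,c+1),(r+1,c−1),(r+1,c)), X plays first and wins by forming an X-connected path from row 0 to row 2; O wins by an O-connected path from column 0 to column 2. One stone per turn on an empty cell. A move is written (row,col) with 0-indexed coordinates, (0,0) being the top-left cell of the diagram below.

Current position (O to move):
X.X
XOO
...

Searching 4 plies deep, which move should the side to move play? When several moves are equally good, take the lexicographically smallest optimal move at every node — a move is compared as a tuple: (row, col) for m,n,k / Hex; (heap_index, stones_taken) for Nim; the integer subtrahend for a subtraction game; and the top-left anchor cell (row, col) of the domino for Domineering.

O's best at [X.X/XOO/...]: (2,0)

ply 1, O at X.X/XOO/... | (0,1)=-1→XOX/XOO/...; (2,0)=+1→X.X/XOO/O..*; (2,1)=-1→X.X/XOO/.O.; (2,2)=-1→X.X/XOO/..O
ply 2: X.X/XOO/O.. is terminal -1 (X); from X.X/XOO/... depth 4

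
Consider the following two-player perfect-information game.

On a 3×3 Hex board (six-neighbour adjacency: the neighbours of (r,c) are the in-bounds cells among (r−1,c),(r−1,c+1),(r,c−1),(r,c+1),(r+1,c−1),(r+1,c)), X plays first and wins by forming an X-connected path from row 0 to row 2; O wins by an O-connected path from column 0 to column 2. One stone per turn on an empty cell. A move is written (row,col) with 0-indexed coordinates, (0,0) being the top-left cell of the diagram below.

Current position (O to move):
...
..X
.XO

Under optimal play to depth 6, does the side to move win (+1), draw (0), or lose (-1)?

ply 1, O at .../..X/.XO | (0,0)=-1→O../..X/.XO*; (0,1)=-1→.O./..X/.XO; (0,2)=-1→..O/..X/.XO; (1,0)=-1→.../O.X/.XO; (1,1)=-1→.../.OX/.XO; (2,0)=-1→.../..X/OXO
ply 2, X at O../..X/.XO | (0,1)=+1→OX./..X/.XO*; (0,2)=+1→O.X/..X/.XO; (1,0)=+1→O../X.X/.XO; (1,1)=+1→O../.XX/.XO; (2,0)=+1→O../..X/XXO
ply 3, O at OX./..X/.XO | (0,2)=-1→OXO/..X/.XO*; (1,0)=-1→OX./O.X/.XO; (1,1)=-1→OX./.OX/.XO; (2,0)=-1→OX./..X/OXO
ply 4, X at OXO/..X/.XO | (1,0)=+1→OXO/X.X/.XO*; (1,1)=+1→OXO/.XX/.XO; (2,0)=+1→OXO/..X/XXO
ply 5, O at OXO/X.X/.XO | (1,1)=-1→OXO/XOX/.XO*; (2,0)=-1→OXO/X.X/OXO
ply 6, X at OXO/XOX/.XO | (2,0)=+1→OXO/XOX/XXO*
ply 7: OXO/XOX/XXO is terminal -1 (O); from .../..X/.XO depth 6

value(.../..X/.XO, O) = -1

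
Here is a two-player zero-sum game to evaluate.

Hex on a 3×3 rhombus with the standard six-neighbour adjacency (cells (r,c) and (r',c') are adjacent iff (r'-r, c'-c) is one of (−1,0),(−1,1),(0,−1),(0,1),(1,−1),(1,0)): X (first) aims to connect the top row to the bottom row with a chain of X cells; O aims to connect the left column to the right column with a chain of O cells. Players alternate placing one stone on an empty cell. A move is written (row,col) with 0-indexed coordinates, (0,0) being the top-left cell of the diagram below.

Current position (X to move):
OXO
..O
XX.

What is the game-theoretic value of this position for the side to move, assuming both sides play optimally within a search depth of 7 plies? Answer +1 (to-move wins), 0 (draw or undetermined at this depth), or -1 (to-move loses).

ply 1, X at OXO/..O/XX. | (1,0)=+1→OXO/X.O/XX.*; (1,1)=+1→OXO/.XO/XX.; (2,2)=+1→OXO/..O/XXX
ply 2: OXO/X.O/XX. is terminal -1 (O); from OXO/..O/XX. depth 7

value(OXO/..O/XX., X) = +1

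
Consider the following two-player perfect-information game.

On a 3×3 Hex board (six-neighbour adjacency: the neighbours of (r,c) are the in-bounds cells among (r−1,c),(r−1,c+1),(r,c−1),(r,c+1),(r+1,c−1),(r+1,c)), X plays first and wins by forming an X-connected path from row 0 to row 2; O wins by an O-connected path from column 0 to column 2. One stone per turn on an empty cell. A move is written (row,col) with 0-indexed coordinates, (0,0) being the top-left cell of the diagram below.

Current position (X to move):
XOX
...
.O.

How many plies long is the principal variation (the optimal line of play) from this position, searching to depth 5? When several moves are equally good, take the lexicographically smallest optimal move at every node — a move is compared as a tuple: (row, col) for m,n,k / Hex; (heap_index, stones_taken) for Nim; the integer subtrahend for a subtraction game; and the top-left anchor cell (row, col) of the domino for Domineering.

p1 X@[XOX/.../.O.]: (1,0)[XOX/X../.O.]-1 (1,1)[XOX/.X./.O.]-1 (1,2)[XOX/..X/.O.]+1* (2,0)[XOX/.../XO.]+1 (2,2)[XOX/.../.OX]+1
p2 O@[XOX/..X/.O.]: (1,0)[XOX/O.X/.O.]-1* (1,1)[XOX/.OX/.O.]-1 (2,0)[XOX/..X/OO.]-1 (2,2)[XOX/..X/.OO]-1
p3 X@[XOX/O.X/.O.]: (1,1)[XOX/OXX/.O.]+1* (2,0)[XOX/O.X/XO.]+1 (2,2)[XOX/O.X/.OX]+1
p4 O@[XOX/OXX/.O.]: (2,0)[XOX/OXX/OO.]-1* (2,2)[XOX/OXX/.OO]-1
p5 X@[XOX/OXX/OO.]: (2,2)[XOX/OXX/OOX]+1*
p6 O@[XOX/OXX/OOX] terminal -1; root [XOX/.../.O.] d5

PV length from [XOX/.../.O.]: 5 plies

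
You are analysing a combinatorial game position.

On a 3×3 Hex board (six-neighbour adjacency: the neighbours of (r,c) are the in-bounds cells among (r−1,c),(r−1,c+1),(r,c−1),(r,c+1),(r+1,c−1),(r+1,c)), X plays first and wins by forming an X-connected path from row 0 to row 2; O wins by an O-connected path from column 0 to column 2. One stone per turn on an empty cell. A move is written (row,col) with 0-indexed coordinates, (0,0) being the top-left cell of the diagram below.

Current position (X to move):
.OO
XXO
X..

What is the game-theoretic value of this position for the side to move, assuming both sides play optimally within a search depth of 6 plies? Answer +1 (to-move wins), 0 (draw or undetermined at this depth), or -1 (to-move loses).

value(.OO/XXO/X.., X) = +1

ply 1, X at .OO/XXO/X.. | (0,0)=+1→XOO/XXO/X..*; (2,1)=-1→.OO/XXO/XX.; (2,2)=-1→.OO/XXO/X.X
ply 2: XOO/XXO/X.. is terminal -1 (O); from .OO/XXO/X.. depth 6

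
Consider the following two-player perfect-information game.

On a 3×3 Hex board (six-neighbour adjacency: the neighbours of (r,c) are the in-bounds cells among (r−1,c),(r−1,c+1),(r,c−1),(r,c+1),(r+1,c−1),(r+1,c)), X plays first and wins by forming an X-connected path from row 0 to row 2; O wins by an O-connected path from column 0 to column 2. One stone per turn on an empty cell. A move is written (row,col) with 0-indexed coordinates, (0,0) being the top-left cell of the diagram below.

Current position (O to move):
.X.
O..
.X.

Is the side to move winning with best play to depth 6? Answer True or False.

p1 O@[.X./O../.X.]: (0,0)[OX./O../.X.]-1 (0,2)[.XO/O../.X.]-1 (1,1)[.X./OO./.X.]+1* (1,2)[.X./O.O/.X.]-1 (2,0)[.X./O../OX.]-1 (2,2)[.X./O../.XO]-1
p2 X@[.X./OO./.X.]: (0,0)[XX./OO./.X.]-1* (0,2)[.XX/OO./.X.]-1 (1,2)[.X./OOX/.X.]-1 (2,0)[.X./OO./XX.]-1 (2,2)[.X./OO./.XX]-1
p3 O@[XX./OO./.X.]: (0,2)[XXO/OO./.X.]+1* (1,2)[XX./OOO/.X.]+1 (2,0)[XX./OO./OX.]+1 (2,2)[XX./OO./.XO]+1
p4 X@[XXO/OO./.X.] terminal -1; root [.X./O../.X.] d6

O winning at [.X./O../.X.]: True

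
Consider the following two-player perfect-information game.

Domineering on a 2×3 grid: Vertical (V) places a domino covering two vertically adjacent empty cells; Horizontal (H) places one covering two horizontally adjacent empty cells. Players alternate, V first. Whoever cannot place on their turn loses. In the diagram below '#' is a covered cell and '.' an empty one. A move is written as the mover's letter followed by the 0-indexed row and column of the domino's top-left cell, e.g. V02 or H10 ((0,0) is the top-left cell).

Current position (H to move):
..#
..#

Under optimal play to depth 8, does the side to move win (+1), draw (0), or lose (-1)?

value(..#/..#, H) = +1

p1 H@[..#/..#]: H00[###/..#]+1* H10[..#/###]+1
p2 V@[###/..#] terminal -1; root [..#/..#] d8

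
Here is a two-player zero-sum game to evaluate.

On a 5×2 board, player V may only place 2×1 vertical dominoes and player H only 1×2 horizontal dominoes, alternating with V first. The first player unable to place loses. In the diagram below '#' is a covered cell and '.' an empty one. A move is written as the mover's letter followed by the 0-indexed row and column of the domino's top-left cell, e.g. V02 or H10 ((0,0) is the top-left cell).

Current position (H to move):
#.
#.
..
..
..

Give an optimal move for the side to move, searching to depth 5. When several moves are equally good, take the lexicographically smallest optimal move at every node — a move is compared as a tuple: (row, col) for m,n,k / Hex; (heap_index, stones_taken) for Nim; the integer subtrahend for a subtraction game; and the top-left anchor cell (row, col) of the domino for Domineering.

H's best at [#./#./../../..]: H30

[#./#./../../..] H move#1: H20:-1/#./#./##/../.., H30:+1/#./#./../##/..*, H40:-1/#./#./../../##
[#./#./../##/..] V move#2: V01:-1/##/##/../##/..*, V11:-1/#./##/.#/##/..
[##/##/../##/..] H move#3: H20:+1/##/##/##/##/..*, H40:+1/##/##/../##/##
[##/##/##/##/..] end (terminal -1, V#4); searched #./#./../../.. to 5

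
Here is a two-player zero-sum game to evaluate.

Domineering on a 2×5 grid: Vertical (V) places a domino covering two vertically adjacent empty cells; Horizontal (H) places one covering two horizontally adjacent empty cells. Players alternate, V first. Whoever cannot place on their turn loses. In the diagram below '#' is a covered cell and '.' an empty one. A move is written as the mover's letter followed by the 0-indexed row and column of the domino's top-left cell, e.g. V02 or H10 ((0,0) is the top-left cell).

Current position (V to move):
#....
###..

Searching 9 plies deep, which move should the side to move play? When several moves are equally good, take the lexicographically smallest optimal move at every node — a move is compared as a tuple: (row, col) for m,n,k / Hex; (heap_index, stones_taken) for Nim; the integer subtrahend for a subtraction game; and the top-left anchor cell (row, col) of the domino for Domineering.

p1 V@[#..../###..]: V03[#..#./####.]+1* V04[#...#/###.#]-1
p2 H@[#..#./####.]: H01[####./####.]-1*
p3 V@[####./####.]: V04[#####/#####]+1*
p4 H@[#####/#####] terminal -1; root [#..../###..] d9

V's best at [#..../###..]: V03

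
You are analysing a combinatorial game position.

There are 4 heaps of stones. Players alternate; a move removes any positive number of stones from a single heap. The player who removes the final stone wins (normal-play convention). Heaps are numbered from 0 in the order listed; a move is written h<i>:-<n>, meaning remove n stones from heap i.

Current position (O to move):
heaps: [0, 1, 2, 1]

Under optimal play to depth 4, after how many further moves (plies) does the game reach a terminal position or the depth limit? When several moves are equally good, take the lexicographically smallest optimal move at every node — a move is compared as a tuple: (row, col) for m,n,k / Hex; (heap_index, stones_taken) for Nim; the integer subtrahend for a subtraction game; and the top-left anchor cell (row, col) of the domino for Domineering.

PV length from [(0,1,2,1)]: 3 plies

ply 1, O at (0,1,2,1) | h1:-1=-1→(0,0,2,1); h2:-1=-1→(0,1,1,1); h2:-2=+1→(0,1,0,1)*; h3:-1=-1→(0,1,2,0)
ply 2, X at (0,1,0,1) | h1:-1=-1→(0,0,0,1)*; h3:-1=-1→(0,1,0,0)
ply 3, O at (0,0,0,1) | h3:-1=+1→(0,0,0,0)*
ply 4: (0,0,0,0) is terminal -1 (X); from (0,1,2,1) depth 4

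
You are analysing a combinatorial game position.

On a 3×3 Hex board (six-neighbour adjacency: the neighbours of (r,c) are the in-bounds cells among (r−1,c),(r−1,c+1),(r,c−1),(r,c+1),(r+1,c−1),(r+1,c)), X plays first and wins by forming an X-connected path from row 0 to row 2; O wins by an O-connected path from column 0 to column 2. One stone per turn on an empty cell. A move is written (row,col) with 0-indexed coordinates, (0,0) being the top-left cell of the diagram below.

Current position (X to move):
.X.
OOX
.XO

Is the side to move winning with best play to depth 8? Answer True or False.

X winning at [.X./OOX/.XO]: True

p1 X@[.X./OOX/.XO]: (0,0)[XX./OOX/.XO]-1 (0,2)[.XX/OOX/.XO]+1* (2,0)[.X./OOX/XXO]-1
p2 O@[.XX/OOX/.XO] terminal -1; root [.X./OOX/.XO] d8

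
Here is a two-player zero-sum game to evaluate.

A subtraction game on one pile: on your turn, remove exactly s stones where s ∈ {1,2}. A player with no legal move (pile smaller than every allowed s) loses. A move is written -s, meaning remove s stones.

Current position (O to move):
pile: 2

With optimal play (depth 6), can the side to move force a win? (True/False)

p1 O@[2]: -1[1]-1 -2[0]+1*
p2 X@[0] terminal -1; root [2] d6

O winning at [2]: True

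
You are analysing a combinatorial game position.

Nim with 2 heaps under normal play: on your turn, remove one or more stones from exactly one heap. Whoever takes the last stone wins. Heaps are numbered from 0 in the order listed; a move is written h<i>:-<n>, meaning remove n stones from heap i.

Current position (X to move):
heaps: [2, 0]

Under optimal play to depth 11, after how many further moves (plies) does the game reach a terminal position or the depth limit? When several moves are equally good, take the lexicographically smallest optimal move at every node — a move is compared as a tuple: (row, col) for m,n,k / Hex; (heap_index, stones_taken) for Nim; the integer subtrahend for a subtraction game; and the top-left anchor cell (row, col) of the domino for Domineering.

PV length from [(2,0)]: 1 ply

ply 1, X at (2,0) | h0:-1=-1→(1,0); h0:-2=+1→(0,0)*
ply 2: (0,0) is terminal -1 (O); from (2,0) depth 11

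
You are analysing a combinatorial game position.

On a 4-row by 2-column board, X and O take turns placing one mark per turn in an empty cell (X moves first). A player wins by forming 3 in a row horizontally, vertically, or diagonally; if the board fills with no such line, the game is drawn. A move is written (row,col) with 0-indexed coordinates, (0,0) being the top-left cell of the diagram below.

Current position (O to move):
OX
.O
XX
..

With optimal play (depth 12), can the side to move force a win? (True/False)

ply 1, O at OX/.O/XX/.. | (1,0)=+0→OX/OO/XX/..*; (3,0)=+0→OX/.O/XX/O.; (3,1)=+0→OX/.O/XX/.O
ply 2, X at OX/OO/XX/.. | (3,0)=+0→OX/OO/XX/X.*; (3,1)=+0→OX/OO/XX/.X
ply 3, O at OX/OO/XX/X. | (3,1)=+0→OX/OO/XX/XO*
ply 4: OX/OO/XX/XO is terminal +0 (X); from OX/.O/XX/.. depth 12

O winning at [OX/.O/XX/..]: False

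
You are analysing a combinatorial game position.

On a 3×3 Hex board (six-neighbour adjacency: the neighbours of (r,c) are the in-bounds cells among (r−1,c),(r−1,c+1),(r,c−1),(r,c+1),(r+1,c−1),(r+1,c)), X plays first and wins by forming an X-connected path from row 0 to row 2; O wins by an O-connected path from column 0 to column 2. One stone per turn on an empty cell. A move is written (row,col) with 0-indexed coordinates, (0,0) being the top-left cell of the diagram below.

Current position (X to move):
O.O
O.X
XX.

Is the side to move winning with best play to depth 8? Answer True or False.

X winning at [O.O/O.X/XX.]: False

ply 1, X at O.O/O.X/XX. | (0,1)=-1→OXO/O.X/XX.*; (1,1)=-1→O.O/OXX/XX.; (2,2)=-1→O.O/O.X/XXX
ply 2, O at OXO/O.X/XX. | (1,1)=+1→OXO/OOX/XX.*; (2,2)=-1→OXO/O.X/XXO
ply 3: OXO/OOX/XX. is terminal -1 (X); from O.O/O.X/XX. depth 8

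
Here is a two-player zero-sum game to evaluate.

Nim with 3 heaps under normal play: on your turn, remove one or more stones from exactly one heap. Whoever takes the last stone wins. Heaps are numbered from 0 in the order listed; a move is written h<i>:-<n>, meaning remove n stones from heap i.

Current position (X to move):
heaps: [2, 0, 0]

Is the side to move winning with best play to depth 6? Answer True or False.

p1 X@[(2,0,0)]: h0:-1[(1,0,0)]-1 h0:-2[(0,0,0)]+1*
p2 O@[(0,0,0)] terminal -1; root [(2,0,0)] d6

X winning at [(2,0,0)]: True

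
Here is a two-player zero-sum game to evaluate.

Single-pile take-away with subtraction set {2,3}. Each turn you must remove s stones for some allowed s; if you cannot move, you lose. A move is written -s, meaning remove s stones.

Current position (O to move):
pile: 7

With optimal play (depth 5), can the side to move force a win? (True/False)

ply 1, O at 7 | -2=+1→5*; -3=-1→4
ply 2, X at 5 | -2=-1→3*; -3=-1→2
ply 3, O at 3 | -2=+1→1*; -3=+1→0
ply 4: 1 is terminal -1 (X); from 7 depth 5

O winning at [7]: True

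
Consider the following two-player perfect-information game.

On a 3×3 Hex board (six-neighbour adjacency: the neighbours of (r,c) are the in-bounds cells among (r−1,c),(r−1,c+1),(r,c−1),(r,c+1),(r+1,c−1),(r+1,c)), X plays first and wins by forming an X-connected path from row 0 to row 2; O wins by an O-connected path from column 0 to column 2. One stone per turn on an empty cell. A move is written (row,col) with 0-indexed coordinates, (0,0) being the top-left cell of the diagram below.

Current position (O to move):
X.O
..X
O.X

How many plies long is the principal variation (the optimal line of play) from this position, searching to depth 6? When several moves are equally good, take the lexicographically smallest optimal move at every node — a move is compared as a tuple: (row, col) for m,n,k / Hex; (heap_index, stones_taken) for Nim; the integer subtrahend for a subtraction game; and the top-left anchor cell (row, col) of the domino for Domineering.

PV length from [X.O/..X/O.X]: 3 plies

[X.O/..X/O.X] O move#1: (0,1):+1/XOO/..X/O.X*, (1,0):+1/X.O/O.X/O.X, (1,1):+1/X.O/.OX/O.X, (2,1):-1/X.O/..X/OOX
[XOO/..X/O.X] X move#2: (1,0):-1/XOO/X.X/O.X*, (1,1):-1/XOO/.XX/O.X, (2,1):-1/XOO/..X/OXX
[XOO/X.X/O.X] O move#3: (1,1):+1/XOO/XOX/O.X*, (2,1):-1/XOO/X.X/OOX
[XOO/XOX/O.X] end (terminal -1, X#4); searched X.O/..X/O.X to 6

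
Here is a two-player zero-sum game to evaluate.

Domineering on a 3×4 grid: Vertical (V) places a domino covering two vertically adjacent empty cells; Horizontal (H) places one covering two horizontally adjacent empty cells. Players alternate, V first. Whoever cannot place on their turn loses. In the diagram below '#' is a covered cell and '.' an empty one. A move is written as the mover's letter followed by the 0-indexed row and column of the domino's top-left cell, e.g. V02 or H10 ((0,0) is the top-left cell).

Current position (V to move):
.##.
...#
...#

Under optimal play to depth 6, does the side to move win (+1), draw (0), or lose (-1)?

value(.##./...#/...#, V) = +1

[.##./...#/...#] V move#1: V00:-1/###./#..#/...#, V10:-1/.##./#..#/#..#, V11:+1/.##./.#.#/.#.#*, V12:-1/.##./..##/..##
[.##./.#.#/.#.#] end (terminal -1, H#2); searched .##./...#/...# to 6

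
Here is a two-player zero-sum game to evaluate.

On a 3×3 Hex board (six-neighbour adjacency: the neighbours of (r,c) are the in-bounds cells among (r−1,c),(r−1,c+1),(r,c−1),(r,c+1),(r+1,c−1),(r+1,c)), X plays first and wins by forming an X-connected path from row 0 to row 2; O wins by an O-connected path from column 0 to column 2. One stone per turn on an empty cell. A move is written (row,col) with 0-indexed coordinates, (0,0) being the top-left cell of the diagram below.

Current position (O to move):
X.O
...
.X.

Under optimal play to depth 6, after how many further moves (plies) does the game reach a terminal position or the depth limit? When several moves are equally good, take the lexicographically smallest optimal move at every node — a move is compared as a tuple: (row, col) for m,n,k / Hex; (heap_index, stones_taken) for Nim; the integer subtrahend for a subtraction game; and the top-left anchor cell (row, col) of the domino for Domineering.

PV length from [X.O/.../.X.]: 3 plies

[X.O/.../.X.] O move#1: (0,1):-1/XOO/.../.X., (1,0):+1/X.O/O../.X.*, (1,1):+1/X.O/.O./.X., (1,2):-1/X.O/..O/.X., (2,0):-1/X.O/.../OX., (2,2):-1/X.O/.../.XO
[X.O/O../.X.] X move#2: (0,1):-1/XXO/O../.X.*, (1,1):-1/X.O/OX./.X., (1,2):-1/X.O/O.X/.X., (2,0):-1/X.O/O../XX., (2,2):-1/X.O/O../.XX
[XXO/O../.X.] O move#3: (1,1):+1/XXO/OO./.X.*, (1,2):-1/XXO/O.O/.X., (2,0):-1/XXO/O../OX., (2,2):-1/XXO/O../.XO
[XXO/OO./.X.] end (terminal -1, X#4); searched X.O/.../.X. to 6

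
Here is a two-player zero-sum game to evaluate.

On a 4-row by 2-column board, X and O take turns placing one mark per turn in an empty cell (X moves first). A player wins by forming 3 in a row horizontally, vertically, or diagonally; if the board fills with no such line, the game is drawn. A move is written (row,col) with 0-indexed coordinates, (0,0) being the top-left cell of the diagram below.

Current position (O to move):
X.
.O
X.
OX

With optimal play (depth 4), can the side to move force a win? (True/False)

[X./.O/X./OX] O move#1: (0,1):-1/XO/.O/X./OX, (1,0):+0/X./OO/X./OX*, (2,1):-1/X./.O/XO/OX
[X./OO/X./OX] X move#2: (0,1):+0/XX/OO/X./OX*, (2,1):+0/X./OO/XX/OX
[XX/OO/X./OX] O move#3: (2,1):+0/XX/OO/XO/OX*
[XX/OO/XO/OX] end (terminal +0, X#4); searched X./.O/X./OX to 4

O winning at [X./.O/X./OX]: False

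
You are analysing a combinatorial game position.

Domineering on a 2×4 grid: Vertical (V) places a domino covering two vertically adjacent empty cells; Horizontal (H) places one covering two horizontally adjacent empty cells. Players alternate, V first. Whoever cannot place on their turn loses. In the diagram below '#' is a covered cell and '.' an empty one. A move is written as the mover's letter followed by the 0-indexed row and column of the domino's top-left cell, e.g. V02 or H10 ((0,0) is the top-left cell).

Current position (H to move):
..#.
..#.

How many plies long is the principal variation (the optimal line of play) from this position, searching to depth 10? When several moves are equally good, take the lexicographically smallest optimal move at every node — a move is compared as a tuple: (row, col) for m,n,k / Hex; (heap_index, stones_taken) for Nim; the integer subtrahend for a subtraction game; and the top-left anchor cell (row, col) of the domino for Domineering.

PV length from [..#./..#.]: 3 plies

p1 H@[..#./..#.]: H00[###./..#.]+1* H10[..#./###.]+1
p2 V@[###./..#.]: V03[####/..##]-1*
p3 H@[####/..##]: H10[####/####]+1*
p4 V@[####/####] terminal -1; root [..#./..#.] d10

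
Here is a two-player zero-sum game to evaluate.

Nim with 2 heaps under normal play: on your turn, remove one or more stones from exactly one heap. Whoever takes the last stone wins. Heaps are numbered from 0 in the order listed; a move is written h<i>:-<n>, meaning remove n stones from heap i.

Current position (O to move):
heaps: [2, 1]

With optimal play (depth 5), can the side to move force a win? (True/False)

O winning at [(2,1)]: True

p1 O@[(2,1)]: h0:-1[(1,1)]+1* h0:-2[(0,1)]-1 h1:-1[(2,0)]-1
p2 X@[(1,1)]: h0:-1[(0,1)]-1* h1:-1[(1,0)]-1
p3 O@[(0,1)]: h1:-1[(0,0)]+1*
p4 X@[(0,0)] terminal -1; root [(2,1)] d5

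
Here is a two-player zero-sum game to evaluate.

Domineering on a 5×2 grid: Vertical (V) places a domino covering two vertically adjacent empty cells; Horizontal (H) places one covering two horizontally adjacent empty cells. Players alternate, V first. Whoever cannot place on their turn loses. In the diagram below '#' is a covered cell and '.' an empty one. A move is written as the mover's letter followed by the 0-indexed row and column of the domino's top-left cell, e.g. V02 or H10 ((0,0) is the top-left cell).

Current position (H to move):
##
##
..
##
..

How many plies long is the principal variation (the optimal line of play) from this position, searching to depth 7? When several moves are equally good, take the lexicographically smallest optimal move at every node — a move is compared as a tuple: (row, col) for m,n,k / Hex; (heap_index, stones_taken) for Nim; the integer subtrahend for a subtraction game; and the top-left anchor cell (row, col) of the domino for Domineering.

PV length from [##/##/../##/..]: 1 ply

p1 H@[##/##/../##/..]: H20[##/##/##/##/..]+1* H40[##/##/../##/##]+1
p2 V@[##/##/##/##/..] terminal -1; root [##/##/../##/..] d7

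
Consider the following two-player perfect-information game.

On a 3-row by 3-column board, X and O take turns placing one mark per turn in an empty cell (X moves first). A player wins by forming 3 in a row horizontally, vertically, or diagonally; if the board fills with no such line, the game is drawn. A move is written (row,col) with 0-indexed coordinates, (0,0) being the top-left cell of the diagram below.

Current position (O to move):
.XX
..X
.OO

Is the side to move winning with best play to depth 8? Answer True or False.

O winning at [.XX/..X/.OO]: True

[.XX/..X/.OO] O move#1: (0,0):+1/OXX/..X/.OO*, (1,0):-1/.XX/O.X/.OO, (1,1):-1/.XX/.OX/.OO, (2,0):+1/.XX/..X/OOO
[OXX/..X/.OO] X move#2: (1,0):-1/OXX/X.X/.OO*, (1,1):-1/OXX/.XX/.OO, (2,0):-1/OXX/..X/XOO
[OXX/X.X/.OO] O move#3: (1,1):+1/OXX/XOX/.OO*, (2,0):+1/OXX/X.X/OOO
[OXX/XOX/.OO] end (terminal -1, X#4); searched .XX/..X/.OO to 8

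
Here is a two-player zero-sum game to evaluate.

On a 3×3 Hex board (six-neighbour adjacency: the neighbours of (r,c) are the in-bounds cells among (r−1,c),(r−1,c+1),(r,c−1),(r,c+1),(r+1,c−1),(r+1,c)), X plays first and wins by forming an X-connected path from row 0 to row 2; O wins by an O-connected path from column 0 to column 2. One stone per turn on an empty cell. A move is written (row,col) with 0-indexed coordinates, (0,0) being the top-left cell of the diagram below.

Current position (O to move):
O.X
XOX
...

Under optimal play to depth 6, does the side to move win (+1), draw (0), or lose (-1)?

value(O.X/XOX/..., O) = -1

[O.X/XOX/...] O move#1: (0,1):-1/OOX/XOX/...*, (2,0):-1/O.X/XOX/O.., (2,1):-1/O.X/XOX/.O., (2,2):-1/O.X/XOX/..O
[OOX/XOX/...] X move#2: (2,0):+1/OOX/XOX/X..*, (2,1):+1/OOX/XOX/.X., (2,2):+1/OOX/XOX/..X
[OOX/XOX/X..] O move#3: (2,1):-1/OOX/XOX/XO.*, (2,2):-1/OOX/XOX/X.O
[OOX/XOX/XO.] X move#4: (2,2):+1/OOX/XOX/XOX*
[OOX/XOX/XOX] end (terminal -1, O#5); searched O.X/XOX/... to 6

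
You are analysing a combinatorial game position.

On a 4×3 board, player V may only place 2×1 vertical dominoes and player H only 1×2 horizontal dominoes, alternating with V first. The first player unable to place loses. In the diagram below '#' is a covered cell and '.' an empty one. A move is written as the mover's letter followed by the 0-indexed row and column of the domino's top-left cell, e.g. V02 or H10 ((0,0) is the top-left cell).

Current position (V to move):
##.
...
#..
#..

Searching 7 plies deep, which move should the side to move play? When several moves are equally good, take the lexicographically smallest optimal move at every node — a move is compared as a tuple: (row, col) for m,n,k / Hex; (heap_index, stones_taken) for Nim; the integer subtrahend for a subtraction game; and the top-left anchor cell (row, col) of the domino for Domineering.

V's best at [##./.../#../#..]: V11

[##./.../#../#..] V move#1: V02:-1/###/..#/#../#.., V11:+1/##./.#./##./#..*, V12:+1/##./..#/#.#/#.., V21:+1/##./.../##./##., V22:+1/##./.../#.#/#.#
[##./.#./##./#..] H move#2: H31:-1/##./.#./##./###*
[##./.#./##./###] V move#3: V02:+1/###/.##/##./###*, V12:+1/##./.##/###/###
[###/.##/##./###] end (terminal -1, H#4); searched ##./.../#../#.. to 7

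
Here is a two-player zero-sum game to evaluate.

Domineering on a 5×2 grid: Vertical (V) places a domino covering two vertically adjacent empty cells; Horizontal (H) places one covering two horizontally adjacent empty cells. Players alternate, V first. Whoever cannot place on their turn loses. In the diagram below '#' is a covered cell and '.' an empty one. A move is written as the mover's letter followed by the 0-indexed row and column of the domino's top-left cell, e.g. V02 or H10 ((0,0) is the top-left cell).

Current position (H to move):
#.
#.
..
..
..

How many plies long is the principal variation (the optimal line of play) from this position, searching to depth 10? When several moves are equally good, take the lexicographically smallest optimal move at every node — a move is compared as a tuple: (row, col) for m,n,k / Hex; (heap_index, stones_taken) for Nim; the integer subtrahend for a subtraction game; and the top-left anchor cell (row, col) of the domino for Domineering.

[#./#./../../..] H move#1: H20:-1/#./#./##/../.., H30:+1/#./#./../##/..*, H40:-1/#./#./../../##
[#./#./../##/..] V move#2: V01:-1/##/##/../##/..*, V11:-1/#./##/.#/##/..
[##/##/../##/..] H move#3: H20:+1/##/##/##/##/..*, H40:+1/##/##/../##/##
[##/##/##/##/..] end (terminal -1, V#4); searched #./#./../../.. to 10

PV length from [#./#./../../..]: 3 plies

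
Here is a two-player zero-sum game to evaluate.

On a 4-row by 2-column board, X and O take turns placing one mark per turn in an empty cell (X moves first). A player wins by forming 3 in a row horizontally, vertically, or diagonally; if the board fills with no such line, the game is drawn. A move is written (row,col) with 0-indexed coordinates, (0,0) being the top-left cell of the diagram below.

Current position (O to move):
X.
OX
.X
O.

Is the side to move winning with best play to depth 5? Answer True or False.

O winning at [X./OX/.X/O.]: True

ply 1, O at X./OX/.X/O. | (0,1)=-1→XO/OX/.X/O.; (2,0)=+1→X./OX/OX/O.*; (3,1)=-1→X./OX/.X/OO
ply 2: X./OX/OX/O. is terminal -1 (X); from X./OX/.X/O. depth 5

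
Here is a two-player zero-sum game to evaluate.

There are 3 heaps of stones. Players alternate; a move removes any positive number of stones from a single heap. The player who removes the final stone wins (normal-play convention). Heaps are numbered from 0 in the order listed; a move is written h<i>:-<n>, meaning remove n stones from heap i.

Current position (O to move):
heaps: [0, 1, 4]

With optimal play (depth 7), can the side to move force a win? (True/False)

O winning at [(0,1,4)]: True

p1 O@[(0,1,4)]: h1:-1[(0,0,4)]-1 h2:-1[(0,1,3)]-1 h2:-2[(0,1,2)]-1 h2:-3[(0,1,1)]+1* h2:-4[(0,1,0)]-1
p2 X@[(0,1,1)]: h1:-1[(0,0,1)]-1* h2:-1[(0,1,0)]-1
p3 O@[(0,0,1)]: h2:-1[(0,0,0)]+1*
p4 X@[(0,0,0)] terminal -1; root [(0,1,4)] d7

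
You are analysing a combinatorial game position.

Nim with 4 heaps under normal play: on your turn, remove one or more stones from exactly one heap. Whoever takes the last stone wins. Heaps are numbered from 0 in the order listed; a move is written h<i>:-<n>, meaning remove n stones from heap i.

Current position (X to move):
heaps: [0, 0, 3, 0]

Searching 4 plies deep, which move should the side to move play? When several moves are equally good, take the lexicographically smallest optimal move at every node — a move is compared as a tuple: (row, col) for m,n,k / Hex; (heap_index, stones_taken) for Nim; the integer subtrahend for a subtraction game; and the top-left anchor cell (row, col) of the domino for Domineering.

X's best at [(0,0,3,0)]: h2:-3

p1 X@[(0,0,3,0)]: h2:-1[(0,0,2,0)]-1 h2:-2[(0,0,1,0)]-1 h2:-3[(0,0,0,0)]+1*
p2 O@[(0,0,0,0)] terminal -1; root [(0,0,3,0)] d4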